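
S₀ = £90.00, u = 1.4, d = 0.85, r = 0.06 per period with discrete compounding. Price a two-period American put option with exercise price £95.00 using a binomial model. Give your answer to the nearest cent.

Risk-neutral probability p = (1 + 0.06 − 0.85)/(1.4 − 0.85) = 0.2100/0.5500 = 0.3818
Terminal stock prices: S_uu = 176.4, S_ud = 107.1, S_dd = 65.02
Terminal payoffs (K − S): max(-81.4, 0) = 0, max(-12.1, 0) = 0, max(29.98, 0) = 29.98
Node u (S = 126): continuation = 1/1.06·[0.3818·0.0000 + 0.6182·0.0000] = 0.0000; exercise value = 0.0000 ≤ continuation, so V_u = 0.0000
Node d (S = 76.5): continuation = 1/1.06·[0.3818·0.0000 + 0.6182·29.9750] = 17.4811; exercise value = 18.5000 > continuation, so V_d = 18.5000 (exercise)
Node 0 (S = 90): continuation = 1/1.06·[0.3818·0.0000 + 0.6182·18.5000] = 10.7890; exercise value = 5.0000 ≤ continuation, so V_0 = 10.7890

£10.79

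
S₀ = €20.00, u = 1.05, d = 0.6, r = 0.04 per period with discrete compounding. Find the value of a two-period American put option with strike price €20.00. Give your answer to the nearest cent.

€0.32

Risk-neutral probability p = (1 + 0.04 − 0.6)/(1.05 − 0.6) = 0.4400/0.4500 = 0.9778
Terminal stock prices: S_uu = 22.05, S_ud = 12.6, S_dd = 7.2
Terminal payoffs (K − S): max(-2.05, 0) = 0, max(7.4, 0) = 7.4, max(12.8, 0) = 12.8
Node u (S = 21): continuation = 1/1.04·[0.9778·0.0000 + 0.0222·7.4000] = 0.1581; exercise value = 0.0000 ≤ continuation, so V_u = 0.1581
Node d (S = 12): continuation = 1/1.04·[0.9778·7.4000 + 0.0222·12.8000] = 7.2308; exercise value = 8.0000 > continuation, so V_d = 8.0000 (exercise)
Node 0 (S = 20): continuation = 1/1.04·[0.9778·0.1581 + 0.0222·8.0000] = 0.3196; exercise value = 0.0000 ≤ continuation, so V_0 = 0.3196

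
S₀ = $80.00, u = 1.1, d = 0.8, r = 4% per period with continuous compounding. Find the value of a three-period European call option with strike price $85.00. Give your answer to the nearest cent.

Risk-neutral probability p = (e^0.04 − 0.8)/(1.1 − 0.8) = 0.2408/0.3000 = 0.8027
Terminal stock prices: S_uuu = 106.5, S_uud = 77.44, S_udd = 56.32, S_ddd = 40.96
Terminal payoffs (S − K): max(21.48, 0) = 21.48, max(-7.56, 0) = 0, max(-28.68, 0) = 0, max(-44.04, 0) = 0
Node uu (S = 96.8): V_uu = e^(−0.04)·[0.8027·21.4800 + 0.1973·0.0000] = 16.5660
Node ud (S = 70.4): V_ud = e^(−0.04)·[0.8027·0.0000 + 0.1973·0.0000] = 0.0000
Node dd (S = 51.2): V_dd = e^(−0.04)·[0.8027·0.0000 + 0.1973·0.0000] = 0.0000
Node u (S = 88): V_u = e^(−0.04)·[0.8027·16.5660 + 0.1973·0.0000] = 12.7762
Node d (S = 64): V_d = e^(−0.04)·[0.8027·0.0000 + 0.1973·0.0000] = 0.0000
Node 0 (S = 80): V_0 = e^(−0.04)·[0.8027·12.7762 + 0.1973·0.0000] = 9.8533

$9.85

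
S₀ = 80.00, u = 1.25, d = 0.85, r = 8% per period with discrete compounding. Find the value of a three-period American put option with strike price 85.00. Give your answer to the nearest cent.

7.74

Risk-neutral probability p = (1 + 0.08 − 0.85)/(1.25 − 0.85) = 0.2300/0.4000 = 0.5750
Terminal stock prices: S_uuu = 156.2, S_uud = 106.2, S_udd = 72.25, S_ddd = 49.13
Terminal payoffs (K − S): max(-71.25, 0) = 0, max(-21.25, 0) = 0, max(12.75, 0) = 12.75, max(35.87, 0) = 35.87
Node uu (S = 125): continuation = 1/1.08·[0.5750·0.0000 + 0.4250·0.0000] = 0.0000; exercise value = 0.0000 ≤ continuation, so V_uu = 0.0000
Node ud (S = 85): continuation = 1/1.08·[0.5750·0.0000 + 0.4250·12.7500] = 5.0174; exercise value = 0.0000 ≤ continuation, so V_ud = 5.0174
Node dd (S = 57.8): continuation = 1/1.08·[0.5750·12.7500 + 0.4250·35.8700] = 20.9037; exercise value = 27.2000 > continuation, so V_dd = 27.2000 (exercise)
Node u (S = 100): continuation = 1/1.08·[0.5750·0.0000 + 0.4250·5.0174] = 1.9744; exercise value = 0.0000 ≤ continuation, so V_u = 1.9744
Node d (S = 68): continuation = 1/1.08·[0.5750·5.0174 + 0.4250·27.2000] = 13.3750; exercise value = 17.0000 > continuation, so V_d = 17.0000 (exercise)
Node 0 (S = 80): continuation = 1/1.08·[0.5750·1.9744 + 0.4250·17.0000] = 7.7410; exercise value = 5.0000 ≤ continuation, so V_0 = 7.7410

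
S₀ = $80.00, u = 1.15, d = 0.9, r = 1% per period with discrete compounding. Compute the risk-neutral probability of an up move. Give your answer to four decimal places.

p = 0.4400

Risk-neutral probability p = (1 + 0.01 − 0.9)/(1.15 − 0.9) = 0.1100/0.2500 = 0.4400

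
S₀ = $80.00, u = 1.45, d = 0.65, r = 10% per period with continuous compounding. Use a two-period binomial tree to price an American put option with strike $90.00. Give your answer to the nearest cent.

$17.75

Risk-neutral probability p = (e^0.1 − 0.65)/(1.45 − 0.65) = 0.4552/0.8000 = 0.5690
Terminal stock prices: S_uu = 168.2, S_ud = 75.4, S_dd = 33.8
Terminal payoffs (K − S): max(-78.2, 0) = 0, max(14.6, 0) = 14.6, max(56.2, 0) = 56.2
Node u (S = 116): continuation = e^(−0.1)·[0.5690·0.0000 + 0.4310·14.6000] = 5.6943; exercise value = 0.0000 ≤ continuation, so V_u = 5.6943
Node d (S = 52): continuation = e^(−0.1)·[0.5690·14.6000 + 0.4310·56.2000] = 29.4354; exercise value = 38.0000 > continuation, so V_d = 38.0000 (exercise)
Node 0 (S = 80): continuation = e^(−0.1)·[0.5690·5.6943 + 0.4310·38.0000] = 17.7522; exercise value = 10.0000 ≤ continuation, so V_0 = 17.7522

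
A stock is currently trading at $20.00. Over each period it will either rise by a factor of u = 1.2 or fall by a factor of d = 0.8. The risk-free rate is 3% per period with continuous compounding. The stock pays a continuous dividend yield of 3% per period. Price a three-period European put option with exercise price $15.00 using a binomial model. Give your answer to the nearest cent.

Per-period risk-free factor R = e^0.03 = 1.0305; dividend-adjusted growth = e^(0.03−0.03) = 1.0000.
Risk-neutral probability p = (1.0000 − 0.8)/(1.2 − 0.8) = 0.2000/0.4000 = 0.5000
Terminal stock prices: S_uuu = 34.56, S_uud = 23.04, S_udd = 15.36, S_ddd = 10.24
Terminal payoffs (K − S): max(-19.56, 0) = 0, max(-8.04, 0) = 0, max(-0.36, 0) = 0, max(4.76, 0) = 4.76
Node uu (S = 28.8): V_uu = e^(−0.03)·[0.5000·0.0000 + 0.5000·0.0000] = 0.0000
Node ud (S = 19.2): V_ud = e^(−0.03)·[0.5000·0.0000 + 0.5000·0.0000] = 0.0000
Node dd (S = 12.8): V_dd = e^(−0.03)·[0.5000·0.0000 + 0.5000·4.7600] = 2.3097
Node u (S = 24): V_u = e^(−0.03)·[0.5000·0.0000 + 0.5000·0.0000] = 0.0000
Node d (S = 16): V_d = e^(−0.03)·[0.5000·0.0000 + 0.5000·2.3097] = 1.1207
Node 0 (S = 20): V_0 = e^(−0.03)·[0.5000·0.0000 + 0.5000·1.1207] = 0.5438

$0.54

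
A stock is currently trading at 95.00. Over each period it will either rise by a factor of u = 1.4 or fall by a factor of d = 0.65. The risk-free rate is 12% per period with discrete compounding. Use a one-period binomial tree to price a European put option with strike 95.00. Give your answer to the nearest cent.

Risk-neutral probability p = (1 + 0.12 − 0.65)/(1.4 − 0.65) = 0.4700/0.7500 = 0.6267
Terminal stock prices: S_u = 133, S_d = 61.75
Terminal payoffs (K − S): max(-38, 0) = 0, max(33.25, 0) = 33.25
Node 0 (S = 95): V_0 = 1/1.12·[0.6267·0.0000 + 0.3733·33.2500] = 11.0833

11.08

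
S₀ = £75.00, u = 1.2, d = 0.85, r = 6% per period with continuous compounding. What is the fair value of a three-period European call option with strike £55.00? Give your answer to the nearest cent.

£29.52

Risk-neutral probability p = (e^0.06 − 0.85)/(1.2 − 0.85) = 0.2118/0.3500 = 0.6052
Terminal stock prices: S_uuu = 129.6, S_uud = 91.8, S_udd = 65.02, S_ddd = 46.06
Terminal payoffs (S − K): max(74.6, 0) = 74.6, max(36.8, 0) = 36.8, max(10.02, 0) = 10.02, max(-8.941, 0) = 0
Node uu (S = 108): V_uu = e^(−0.06)·[0.6052·74.6000 + 0.3948·36.8000] = 56.2030
Node ud (S = 76.5): V_ud = e^(−0.06)·[0.6052·36.8000 + 0.3948·10.0250] = 24.7030
Node dd (S = 54.19): V_dd = e^(−0.06)·[0.6052·10.0250 + 0.3948·0.0000] = 5.7143
Node u (S = 90): V_u = e^(−0.06)·[0.6052·56.2030 + 0.3948·24.7030] = 41.2194
Node d (S = 63.75): V_d = e^(−0.06)·[0.6052·24.7030 + 0.3948·5.7143] = 16.2050
Node 0 (S = 75): V_0 = e^(−0.06)·[0.6052·41.2194 + 0.3948·16.2050] = 29.5195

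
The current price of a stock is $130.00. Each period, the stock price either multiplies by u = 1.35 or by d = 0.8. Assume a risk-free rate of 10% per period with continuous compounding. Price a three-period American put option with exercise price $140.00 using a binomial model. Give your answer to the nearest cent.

Risk-neutral probability p = (e^0.1 − 0.8)/(1.35 − 0.8) = 0.3052/0.5500 = 0.5549
Terminal stock prices: S_uuu = 319.8, S_uud = 189.5, S_udd = 112.3, S_ddd = 66.56
Terminal payoffs (K − S): max(-179.8, 0) = 0, max(-49.54, 0) = 0, max(27.68, 0) = 27.68, max(73.44, 0) = 73.44
Node uu (S = 236.9): continuation = e^(−0.1)·[0.5549·0.0000 + 0.4451·0.0000] = 0.0000; exercise value = 0.0000 ≤ continuation, so V_uu = 0.0000
Node ud (S = 140.4): continuation = e^(−0.1)·[0.5549·0.0000 + 0.4451·27.6800] = 11.1490; exercise value = 0.0000 ≤ continuation, so V_ud = 11.1490
Node dd (S = 83.2): continuation = e^(−0.1)·[0.5549·27.6800 + 0.4451·73.4400] = 43.4772; exercise value = 56.8000 > continuation, so V_dd = 56.8000 (exercise)
Node u (S = 175.5): continuation = e^(−0.1)·[0.5549·0.0000 + 0.4451·11.1490] = 4.4906; exercise value = 0.0000 ≤ continuation, so V_u = 4.4906
Node d (S = 104): continuation = e^(−0.1)·[0.5549·11.1490 + 0.4451·56.8000] = 28.4755; exercise value = 36.0000 > continuation, so V_d = 36.0000 (exercise)
Node 0 (S = 130): continuation = e^(−0.1)·[0.5549·4.4906 + 0.4451·36.0000] = 16.7547; exercise value = 10.0000 ≤ continuation, so V_0 = 16.7547

$16.75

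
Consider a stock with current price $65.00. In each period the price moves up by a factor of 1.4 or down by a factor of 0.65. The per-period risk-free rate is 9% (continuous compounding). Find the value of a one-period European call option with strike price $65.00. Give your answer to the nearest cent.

$14.07

Risk-neutral probability p = (e^0.09 − 0.65)/(1.4 − 0.65) = 0.4442/0.7500 = 0.5922
Terminal stock prices: S_u = 91, S_d = 42.25
Terminal payoffs (S − K): max(26, 0) = 26, max(-22.75, 0) = 0
Node 0 (S = 65): V_0 = e^(−0.09)·[0.5922·26.0000 + 0.4078·0.0000] = 14.0728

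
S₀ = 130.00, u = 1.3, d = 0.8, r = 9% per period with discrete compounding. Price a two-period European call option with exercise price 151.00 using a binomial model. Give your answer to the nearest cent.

19.45

Risk-neutral probability p = (1 + 0.09 − 0.8)/(1.3 − 0.8) = 0.2900/0.5000 = 0.5800
Terminal stock prices: S_uu = 219.7, S_ud = 135.2, S_dd = 83.2
Terminal payoffs (S − K): max(68.7, 0) = 68.7, max(-15.8, 0) = 0, max(-67.8, 0) = 0
Node u (S = 169): V_u = 1/1.09·[0.5800·68.7000 + 0.4200·0.0000] = 36.5560
Node d (S = 104): V_d = 1/1.09·[0.5800·0.0000 + 0.4200·0.0000] = 0.0000
Node 0 (S = 130): V_0 = 1/1.09·[0.5800·36.5560 + 0.4200·0.0000] = 19.4518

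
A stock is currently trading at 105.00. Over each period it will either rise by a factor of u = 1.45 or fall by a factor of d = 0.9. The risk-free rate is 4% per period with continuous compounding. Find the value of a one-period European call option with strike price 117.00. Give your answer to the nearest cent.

8.67

Risk-neutral probability p = (e^0.04 − 0.9)/(1.45 − 0.9) = 0.1408/0.5500 = 0.2560
Terminal stock prices: S_u = 152.2, S_d = 94.5
Terminal payoffs (S − K): max(35.25, 0) = 35.25, max(-22.5, 0) = 0
Node 0 (S = 105): V_0 = e^(−0.04)·[0.2560·35.2500 + 0.7440·0.0000] = 8.6708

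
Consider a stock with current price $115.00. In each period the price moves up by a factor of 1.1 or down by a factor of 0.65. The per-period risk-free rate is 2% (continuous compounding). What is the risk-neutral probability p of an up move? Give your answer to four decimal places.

Risk-neutral probability p = (e^0.02 − 0.65)/(1.1 − 0.65) = 0.3702/0.4500 = 0.8227

p = 0.8227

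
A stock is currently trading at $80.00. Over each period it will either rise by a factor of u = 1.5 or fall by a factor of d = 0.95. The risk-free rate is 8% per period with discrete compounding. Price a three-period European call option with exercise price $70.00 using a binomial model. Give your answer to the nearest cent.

Risk-neutral probability p = (1 + 0.08 − 0.95)/(1.5 − 0.95) = 0.1300/0.5500 = 0.2364
Terminal stock prices: S_uuu = 270, S_uud = 171, S_udd = 108.3, S_ddd = 68.59
Terminal payoffs (S − K): max(200, 0) = 200, max(101, 0) = 101, max(38.3, 0) = 38.3, max(-1.41, 0) = 0
Node uu (S = 180): V_uu = 1/1.08·[0.2364·200.0000 + 0.7636·101.0000] = 115.1852
Node ud (S = 114): V_ud = 1/1.08·[0.2364·101.0000 + 0.7636·38.3000] = 49.1852
Node dd (S = 72.2): V_dd = 1/1.08·[0.2364·38.3000 + 0.7636·0.0000] = 8.3822
Node u (S = 120): V_u = 1/1.08·[0.2364·115.1852 + 0.7636·49.1852] = 59.9863
Node d (S = 76): V_d = 1/1.08·[0.2364·49.1852 + 0.7636·8.3822] = 16.6912
Node 0 (S = 80): V_0 = 1/1.08·[0.2364·59.9863 + 0.7636·16.6912] = 24.9302

$24.93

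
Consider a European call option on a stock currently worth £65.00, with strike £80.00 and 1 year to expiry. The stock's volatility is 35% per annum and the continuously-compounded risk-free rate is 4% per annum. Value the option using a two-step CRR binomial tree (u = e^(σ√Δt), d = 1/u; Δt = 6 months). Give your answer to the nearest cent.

CRR parameters: u = e^(σ√Δt) = e^(0.35·√0.5) = 1.2808, d = 1/u = 0.7808
Per-period rate: rΔt = 0.04·0.5 = 0.02, so R = e^0.02 = 1.0202
Risk-neutral probability p = (e^0.02 − 0.7808)/(1.2808 − 0.7808) = 0.2394/0.5000 = 0.4788
Terminal stock prices: S_uu = 106.6, S_ud = 65, S_dd = 39.62
Terminal payoffs (S − K): max(26.63, 0) = 26.63, max(-15, 0) = 0, max(-40.38, 0) = 0
Node u (S = 83.25): V_u = e^(−0.02)·[0.4788·26.6297 + 0.5212·0.0000] = 12.4989
Node d (S = 50.75): V_d = e^(−0.02)·[0.4788·0.0000 + 0.5212·0.0000] = 0.0000
Node 0 (S = 65): V_0 = e^(−0.02)·[0.4788·12.4989 + 0.5212·0.0000] = 5.8665

£5.87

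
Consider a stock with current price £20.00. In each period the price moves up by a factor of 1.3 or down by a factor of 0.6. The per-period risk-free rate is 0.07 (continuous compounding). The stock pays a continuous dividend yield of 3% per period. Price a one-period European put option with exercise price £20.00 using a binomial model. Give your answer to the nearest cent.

£2.76

Per-period risk-free factor R = e^0.07 = 1.0725; dividend-adjusted growth = e^(0.07−0.03) = 1.0408.
Risk-neutral probability p = (1.0408 − 0.6)/(1.3 − 0.6) = 0.4408/0.7000 = 0.6297
Terminal stock prices: S_u = 26, S_d = 12
Terminal payoffs (K − S): max(-6, 0) = 0, max(8, 0) = 8
Node 0 (S = 20): V_0 = e^(−0.07)·[0.6297·0.0000 + 0.3703·8.0000] = 2.7619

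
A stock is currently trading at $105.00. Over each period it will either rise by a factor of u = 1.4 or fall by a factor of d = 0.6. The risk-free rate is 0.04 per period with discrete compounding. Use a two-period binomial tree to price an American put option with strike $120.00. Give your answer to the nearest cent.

$31.94

Risk-neutral probability p = (1 + 0.04 − 0.6)/(1.4 − 0.6) = 0.4400/0.8000 = 0.5500
Terminal stock prices: S_uu = 205.8, S_ud = 88.2, S_dd = 37.8
Terminal payoffs (K − S): max(-85.8, 0) = 0, max(31.8, 0) = 31.8, max(82.2, 0) = 82.2
Node u (S = 147): continuation = 1/1.04·[0.5500·0.0000 + 0.4500·31.8000] = 13.7596; exercise value = 0.0000 ≤ continuation, so V_u = 13.7596
Node d (S = 63): continuation = 1/1.04·[0.5500·31.8000 + 0.4500·82.2000] = 52.3846; exercise value = 57.0000 > continuation, so V_d = 57.0000 (exercise)
Node 0 (S = 105): continuation = 1/1.04·[0.5500·13.7596 + 0.4500·57.0000] = 31.9402; exercise value = 15.0000 ≤ continuation, so V_0 = 31.9402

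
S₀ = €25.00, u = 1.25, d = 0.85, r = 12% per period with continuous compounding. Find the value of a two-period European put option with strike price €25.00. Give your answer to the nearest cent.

Risk-neutral probability p = (e^0.12 − 0.85)/(1.25 − 0.85) = 0.2775/0.4000 = 0.6937
Terminal stock prices: S_uu = 39.06, S_ud = 26.56, S_dd = 18.06
Terminal payoffs (K − S): max(-14.06, 0) = 0, max(-1.562, 0) = 0, max(6.938, 0) = 6.938
Node u (S = 31.25): V_u = e^(−0.12)·[0.6937·0.0000 + 0.3063·0.0000] = 0.0000
Node d (S = 21.25): V_d = e^(−0.12)·[0.6937·0.0000 + 0.3063·6.9375] = 1.8844
Node 0 (S = 25): V_0 = e^(−0.12)·[0.6937·0.0000 + 0.3063·1.8844] = 0.5119

€0.51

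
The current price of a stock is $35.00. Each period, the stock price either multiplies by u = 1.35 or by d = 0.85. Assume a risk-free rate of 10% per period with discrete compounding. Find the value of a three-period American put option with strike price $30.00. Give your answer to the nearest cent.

Risk-neutral probability p = (1 + 0.1 − 0.85)/(1.35 − 0.85) = 0.2500/0.5000 = 0.5000
Terminal stock prices: S_uuu = 86.11, S_uud = 54.22, S_udd = 34.14, S_ddd = 21.49
Terminal payoffs (K − S): max(-56.11, 0) = 0, max(-24.22, 0) = 0, max(-4.138, 0) = 0, max(8.506, 0) = 8.506
Node uu (S = 63.79): continuation = 1/1.1·[0.5000·0.0000 + 0.5000·0.0000] = 0.0000; exercise value = 0.0000 ≤ continuation, so V_uu = 0.0000
Node ud (S = 40.16): continuation = 1/1.1·[0.5000·0.0000 + 0.5000·0.0000] = 0.0000; exercise value = 0.0000 ≤ continuation, so V_ud = 0.0000
Node dd (S = 25.29): continuation = 1/1.1·[0.5000·0.0000 + 0.5000·8.5056] = 3.8662; exercise value = 4.7125 > continuation, so V_dd = 4.7125 (exercise)
Node u (S = 47.25): continuation = 1/1.1·[0.5000·0.0000 + 0.5000·0.0000] = 0.0000; exercise value = 0.0000 ≤ continuation, so V_u = 0.0000
Node d (S = 29.75): continuation = 1/1.1·[0.5000·0.0000 + 0.5000·4.7125] = 2.1420; exercise value = 0.2500 ≤ continuation, so V_d = 2.1420
Node 0 (S = 35): continuation = 1/1.1·[0.5000·0.0000 + 0.5000·2.1420] = 0.9737; exercise value = 0.0000 ≤ continuation, so V_0 = 0.9737

$0.97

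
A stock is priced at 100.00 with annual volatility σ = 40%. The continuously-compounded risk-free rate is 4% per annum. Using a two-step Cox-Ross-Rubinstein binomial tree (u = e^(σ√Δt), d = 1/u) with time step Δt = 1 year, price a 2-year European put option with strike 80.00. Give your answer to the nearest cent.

CRR parameters: u = e^(σ√Δt) = e^(0.4·√1) = 1.4918, d = 1/u = 0.6703
Per-period rate: rΔt = 0.04·1 = 0.04, so R = e^0.04 = 1.0408
Risk-neutral probability p = (e^0.04 − 0.6703)/(1.4918 − 0.6703) = 0.3705/0.8215 = 0.4510
Terminal stock prices: S_uu = 222.6, S_ud = 100, S_dd = 44.93
Terminal payoffs (K − S): max(-142.6, 0) = 0, max(-20, 0) = 0, max(35.07, 0) = 35.07
Node u (S = 149.2): V_u = e^(−0.04)·[0.4510·0.0000 + 0.5490·0.0000] = 0.0000
Node d (S = 67.03): V_d = e^(−0.04)·[0.4510·0.0000 + 0.5490·35.0671] = 18.4973
Node 0 (S = 100): V_0 = e^(−0.04)·[0.4510·0.0000 + 0.5490·18.4973] = 9.7570

9.76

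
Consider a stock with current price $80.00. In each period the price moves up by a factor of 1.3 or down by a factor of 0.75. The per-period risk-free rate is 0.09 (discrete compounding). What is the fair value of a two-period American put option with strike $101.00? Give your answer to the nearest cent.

$21.00

Risk-neutral probability p = (1 + 0.09 − 0.75)/(1.3 − 0.75) = 0.3400/0.5500 = 0.6182
Terminal stock prices: S_uu = 135.2, S_ud = 78, S_dd = 45
Terminal payoffs (K − S): max(-34.2, 0) = 0, max(23, 0) = 23, max(56, 0) = 56
Node u (S = 104): continuation = 1/1.09·[0.6182·0.0000 + 0.3818·23.0000] = 8.0567; exercise value = 0.0000 ≤ continuation, so V_u = 8.0567
Node d (S = 60): continuation = 1/1.09·[0.6182·23.0000 + 0.3818·56.0000] = 32.6606; exercise value = 41.0000 > continuation, so V_d = 41.0000 (exercise)
Node 0 (S = 80): continuation = 1/1.09·[0.6182·8.0567 + 0.3818·41.0000] = 18.9312; exercise value = 21.0000 > continuation, so V_0 = 21.0000 (exercise)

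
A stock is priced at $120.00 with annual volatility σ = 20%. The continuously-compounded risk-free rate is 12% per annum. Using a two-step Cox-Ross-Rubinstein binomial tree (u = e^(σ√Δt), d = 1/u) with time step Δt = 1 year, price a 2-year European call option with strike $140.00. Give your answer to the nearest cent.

$18.05

CRR parameters: u = e^(σ√Δt) = e^(0.2·√1) = 1.2214, d = 1/u = 0.8187
Per-period rate: rΔt = 0.12·1 = 0.12, so R = e^0.12 = 1.1275
Risk-neutral probability p = (e^0.12 − 0.8187)/(1.2214 − 0.8187) = 0.3088/0.4027 = 0.7668
Terminal stock prices: S_uu = 179, S_ud = 120, S_dd = 80.44
Terminal payoffs (S − K): max(39.02, 0) = 39.02, max(-20, 0) = 0, max(-59.56, 0) = 0
Node u (S = 146.6): V_u = e^(−0.12)·[0.7668·39.0190 + 0.2332·0.0000] = 26.5362
Node d (S = 98.25): V_d = e^(−0.12)·[0.7668·0.0000 + 0.2332·0.0000] = 0.0000
Node 0 (S = 120): V_0 = e^(−0.12)·[0.7668·26.5362 + 0.2332·0.0000] = 18.0468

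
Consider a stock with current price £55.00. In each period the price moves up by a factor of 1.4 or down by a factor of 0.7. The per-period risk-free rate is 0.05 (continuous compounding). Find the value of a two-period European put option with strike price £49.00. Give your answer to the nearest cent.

Risk-neutral probability p = (e^0.05 − 0.7)/(1.4 − 0.7) = 0.3513/0.7000 = 0.5018
Terminal stock prices: S_uu = 107.8, S_ud = 53.9, S_dd = 26.95
Terminal payoffs (K − S): max(-58.8, 0) = 0, max(-4.9, 0) = 0, max(22.05, 0) = 22.05
Node u (S = 77): V_u = e^(−0.05)·[0.5018·0.0000 + 0.4982·0.0000] = 0.0000
Node d (S = 38.5): V_d = e^(−0.05)·[0.5018·0.0000 + 0.4982·22.0500] = 10.4492
Node 0 (S = 55): V_0 = e^(−0.05)·[0.5018·0.0000 + 0.4982·10.4492] = 4.9518

£4.95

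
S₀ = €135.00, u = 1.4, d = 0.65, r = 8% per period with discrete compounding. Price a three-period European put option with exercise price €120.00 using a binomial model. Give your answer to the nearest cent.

Risk-neutral probability p = (1 + 0.08 − 0.65)/(1.4 − 0.65) = 0.4300/0.7500 = 0.5733
Terminal stock prices: S_uuu = 370.4, S_uud = 172, S_udd = 79.85, S_ddd = 37.07
Terminal payoffs (K − S): max(-250.4, 0) = 0, max(-51.99, 0) = 0, max(40.15, 0) = 40.15, max(82.93, 0) = 82.93
Node uu (S = 264.6): V_uu = 1/1.08·[0.5733·0.0000 + 0.4267·0.0000] = 0.0000
Node ud (S = 122.9): V_ud = 1/1.08·[0.5733·0.0000 + 0.4267·40.1475] = 15.8607
Node dd (S = 57.04): V_dd = 1/1.08·[0.5733·40.1475 + 0.4267·82.9256] = 54.0736
Node u (S = 189): V_u = 1/1.08·[0.5733·0.0000 + 0.4267·15.8607] = 6.2660
Node d (S = 87.75): V_d = 1/1.08·[0.5733·15.8607 + 0.4267·54.0736] = 29.7823
Node 0 (S = 135): V_0 = 1/1.08·[0.5733·6.2660 + 0.4267·29.7823] = 15.0922

€15.09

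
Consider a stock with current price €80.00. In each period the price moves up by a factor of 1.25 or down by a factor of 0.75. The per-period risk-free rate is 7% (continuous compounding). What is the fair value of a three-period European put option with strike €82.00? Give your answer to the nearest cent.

Risk-neutral probability p = (e^0.07 − 0.75)/(1.25 − 0.75) = 0.3225/0.5000 = 0.6450
Terminal stock prices: S_uuu = 156.2, S_uud = 93.75, S_udd = 56.25, S_ddd = 33.75
Terminal payoffs (K − S): max(-74.25, 0) = 0, max(-11.75, 0) = 0, max(25.75, 0) = 25.75, max(48.25, 0) = 48.25
Node uu (S = 125): V_uu = e^(−0.07)·[0.6450·0.0000 + 0.3550·0.0000] = 0.0000
Node ud (S = 75): V_ud = e^(−0.07)·[0.6450·0.0000 + 0.3550·25.7500] = 8.5229
Node dd (S = 45): V_dd = e^(−0.07)·[0.6450·25.7500 + 0.3550·48.2500] = 31.4563
Node u (S = 100): V_u = e^(−0.07)·[0.6450·0.0000 + 0.3550·8.5229] = 2.8209
Node d (S = 60): V_d = e^(−0.07)·[0.6450·8.5229 + 0.3550·31.4563] = 15.5373
Node 0 (S = 80): V_0 = e^(−0.07)·[0.6450·2.8209 + 0.3550·15.5373] = 6.8391

€6.84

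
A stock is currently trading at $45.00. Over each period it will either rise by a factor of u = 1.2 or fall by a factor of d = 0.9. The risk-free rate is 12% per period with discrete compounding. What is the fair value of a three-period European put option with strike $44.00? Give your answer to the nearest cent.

$0.18

Risk-neutral probability p = (1 + 0.12 − 0.9)/(1.2 − 0.9) = 0.2200/0.3000 = 0.7333
Terminal stock prices: S_uuu = 77.76, S_uud = 58.32, S_udd = 43.74, S_ddd = 32.81
Terminal payoffs (K − S): max(-33.76, 0) = 0, max(-14.32, 0) = 0, max(0.26, 0) = 0.26, max(11.19, 0) = 11.19
Node uu (S = 64.8): V_uu = 1/1.12·[0.7333·0.0000 + 0.2667·0.0000] = 0.0000
Node ud (S = 48.6): V_ud = 1/1.12·[0.7333·0.0000 + 0.2667·0.2600] = 0.0619
Node dd (S = 36.45): V_dd = 1/1.12·[0.7333·0.2600 + 0.2667·11.1950] = 2.8357
Node u (S = 54): V_u = 1/1.12·[0.7333·0.0000 + 0.2667·0.0619] = 0.0147
Node d (S = 40.5): V_d = 1/1.12·[0.7333·0.0619 + 0.2667·2.8357] = 0.7157
Node 0 (S = 45): V_0 = 1/1.12·[0.7333·0.0147 + 0.2667·0.7157] = 0.1801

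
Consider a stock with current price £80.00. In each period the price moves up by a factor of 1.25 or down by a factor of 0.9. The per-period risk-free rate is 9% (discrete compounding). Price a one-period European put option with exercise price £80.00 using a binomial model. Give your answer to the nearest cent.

Risk-neutral probability p = (1 + 0.09 − 0.9)/(1.25 − 0.9) = 0.1900/0.3500 = 0.5429
Terminal stock prices: S_u = 100, S_d = 72
Terminal payoffs (K − S): max(-20, 0) = 0, max(8, 0) = 8
Node 0 (S = 80): V_0 = 1/1.09·[0.5429·0.0000 + 0.4571·8.0000] = 3.3552

£3.36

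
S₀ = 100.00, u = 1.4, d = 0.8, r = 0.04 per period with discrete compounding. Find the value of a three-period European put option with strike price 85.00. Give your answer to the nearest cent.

Risk-neutral probability p = (1 + 0.04 − 0.8)/(1.4 − 0.8) = 0.2400/0.6000 = 0.4000
Terminal stock prices: S_uuu = 274.4, S_uud = 156.8, S_udd = 89.6, S_ddd = 51.2
Terminal payoffs (K − S): max(-189.4, 0) = 0, max(-71.8, 0) = 0, max(-4.6, 0) = 0, max(33.8, 0) = 33.8
Node uu (S = 196): V_uu = 1/1.04·[0.4000·0.0000 + 0.6000·0.0000] = 0.0000
Node ud (S = 112): V_ud = 1/1.04·[0.4000·0.0000 + 0.6000·0.0000] = 0.0000
Node dd (S = 64): V_dd = 1/1.04·[0.4000·0.0000 + 0.6000·33.8000] = 19.5000
Node u (S = 140): V_u = 1/1.04·[0.4000·0.0000 + 0.6000·0.0000] = 0.0000
Node d (S = 80): V_d = 1/1.04·[0.4000·0.0000 + 0.6000·19.5000] = 11.2500
Node 0 (S = 100): V_0 = 1/1.04·[0.4000·0.0000 + 0.6000·11.2500] = 6.4904

6.49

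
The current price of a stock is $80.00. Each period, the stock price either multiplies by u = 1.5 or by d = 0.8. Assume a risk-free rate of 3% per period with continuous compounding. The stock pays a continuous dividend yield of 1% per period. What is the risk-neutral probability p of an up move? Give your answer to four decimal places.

Per-period risk-free factor R = e^0.03 = 1.0305; dividend-adjusted growth = e^(0.03−0.01) = 1.0202.
Risk-neutral probability p = (1.0202 − 0.8)/(1.5 − 0.8) = 0.2202/0.7000 = 0.3146

p = 0.3146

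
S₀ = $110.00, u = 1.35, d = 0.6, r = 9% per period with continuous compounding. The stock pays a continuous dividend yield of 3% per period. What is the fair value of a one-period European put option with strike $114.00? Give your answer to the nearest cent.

Per-period risk-free factor R = e^0.09 = 1.0942; dividend-adjusted growth = e^(0.09−0.03) = 1.0618.
Risk-neutral probability p = (1.0618 − 0.6)/(1.35 − 0.6) = 0.4618/0.7500 = 0.6158
Terminal stock prices: S_u = 148.5, S_d = 66
Terminal payoffs (K − S): max(-34.5, 0) = 0, max(48, 0) = 48
Node 0 (S = 110): V_0 = e^(−0.09)·[0.6158·0.0000 + 0.3842·48.0000] = 16.8551

$16.86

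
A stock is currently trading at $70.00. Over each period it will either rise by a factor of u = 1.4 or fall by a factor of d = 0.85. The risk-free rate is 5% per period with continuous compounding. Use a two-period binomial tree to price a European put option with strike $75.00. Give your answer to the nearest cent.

$8.88

Risk-neutral probability p = (e^0.05 − 0.85)/(1.4 − 0.85) = 0.2013/0.5500 = 0.3659
Terminal stock prices: S_uu = 137.2, S_ud = 83.3, S_dd = 50.57
Terminal payoffs (K − S): max(-62.2, 0) = 0, max(-8.3, 0) = 0, max(24.43, 0) = 24.43
Node u (S = 98): V_u = e^(−0.05)·[0.3659·0.0000 + 0.6341·0.0000] = 0.0000
Node d (S = 59.5): V_d = e^(−0.05)·[0.3659·0.0000 + 0.6341·24.4250] = 14.7314
Node 0 (S = 70): V_0 = e^(−0.05)·[0.3659·0.0000 + 0.6341·14.7314] = 8.8850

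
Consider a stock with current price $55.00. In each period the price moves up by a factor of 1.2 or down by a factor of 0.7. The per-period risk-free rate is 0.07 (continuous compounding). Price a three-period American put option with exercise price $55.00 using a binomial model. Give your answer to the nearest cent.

Risk-neutral probability p = (e^0.07 − 0.7)/(1.2 − 0.7) = 0.3725/0.5000 = 0.7450
Terminal stock prices: S_uuu = 95.04, S_uud = 55.44, S_udd = 32.34, S_ddd = 18.86
Terminal payoffs (K − S): max(-40.04, 0) = 0, max(-0.44, 0) = 0, max(22.66, 0) = 22.66, max(36.14, 0) = 36.14
Node uu (S = 79.2): continuation = e^(−0.07)·[0.7450·0.0000 + 0.2550·0.0000] = 0.0000; exercise value = 0.0000 ≤ continuation, so V_uu = 0.0000
Node ud (S = 46.2): continuation = e^(−0.07)·[0.7450·0.0000 + 0.2550·22.6600] = 5.3873; exercise value = 8.8000 > continuation, so V_ud = 8.8000 (exercise)
Node dd (S = 26.95): continuation = e^(−0.07)·[0.7450·22.6600 + 0.2550·36.1350] = 24.3317; exercise value = 28.0500 > continuation, so V_dd = 28.0500 (exercise)
Node u (S = 66): continuation = e^(−0.07)·[0.7450·0.0000 + 0.2550·8.8000] = 2.0922; exercise value = 0.0000 ≤ continuation, so V_u = 2.0922
Node d (S = 38.5): continuation = e^(−0.07)·[0.7450·8.8000 + 0.2550·28.0500] = 12.7817; exercise value = 16.5000 > continuation, so V_d = 16.5000 (exercise)
Node 0 (S = 55): continuation = e^(−0.07)·[0.7450·2.0922 + 0.2550·16.5000] = 5.3761; exercise value = 0.0000 ≤ continuation, so V_0 = 5.3761

$5.38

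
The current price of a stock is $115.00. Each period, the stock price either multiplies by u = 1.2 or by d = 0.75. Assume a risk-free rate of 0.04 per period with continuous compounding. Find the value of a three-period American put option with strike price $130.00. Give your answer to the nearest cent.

$21.22

Risk-neutral probability p = (e^0.04 − 0.75)/(1.2 − 0.75) = 0.2908/0.4500 = 0.6462
Terminal stock prices: S_uuu = 198.7, S_uud = 124.2, S_udd = 77.62, S_ddd = 48.52
Terminal payoffs (K − S): max(-68.72, 0) = 0, max(5.8, 0) = 5.8, max(52.38, 0) = 52.38, max(81.48, 0) = 81.48
Node uu (S = 165.6): continuation = e^(−0.04)·[0.6462·0.0000 + 0.3538·5.8000] = 1.9713; exercise value = 0.0000 ≤ continuation, so V_uu = 1.9713
Node ud (S = 103.5): continuation = e^(−0.04)·[0.6462·5.8000 + 0.3538·52.3750] = 21.4026; exercise value = 26.5000 > continuation, so V_ud = 26.5000 (exercise)
Node dd (S = 64.69): continuation = e^(−0.04)·[0.6462·52.3750 + 0.3538·81.4844] = 60.2151; exercise value = 65.3125 > continuation, so V_dd = 65.3125 (exercise)
Node u (S = 138): continuation = e^(−0.04)·[0.6462·1.9713 + 0.3538·26.5000] = 10.2309; exercise value = 0.0000 ≤ continuation, so V_u = 10.2309
Node d (S = 86.25): continuation = e^(−0.04)·[0.6462·26.5000 + 0.3538·65.3125] = 38.6526; exercise value = 43.7500 > continuation, so V_d = 43.7500 (exercise)
Node 0 (S = 115): continuation = e^(−0.04)·[0.6462·10.2309 + 0.3538·43.7500] = 21.2223; exercise value = 15.0000 ≤ continuation, so V_0 = 21.2223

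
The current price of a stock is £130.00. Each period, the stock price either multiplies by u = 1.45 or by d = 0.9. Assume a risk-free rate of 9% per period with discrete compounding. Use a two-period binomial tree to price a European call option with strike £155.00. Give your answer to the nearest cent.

Risk-neutral probability p = (1 + 0.09 − 0.9)/(1.45 − 0.9) = 0.1900/0.5500 = 0.3455
Terminal stock prices: S_uu = 273.3, S_ud = 169.7, S_dd = 105.3
Terminal payoffs (S − K): max(118.3, 0) = 118.3, max(14.65, 0) = 14.65, max(-49.7, 0) = 0
Node u (S = 188.5): V_u = 1/1.09·[0.3455·118.3250 + 0.6545·14.6500] = 46.2982
Node d (S = 117): V_d = 1/1.09·[0.3455·14.6500 + 0.6545·0.0000] = 4.6430
Node 0 (S = 130): V_0 = 1/1.09·[0.3455·46.2982 + 0.6545·4.6430] = 17.4615

£17.46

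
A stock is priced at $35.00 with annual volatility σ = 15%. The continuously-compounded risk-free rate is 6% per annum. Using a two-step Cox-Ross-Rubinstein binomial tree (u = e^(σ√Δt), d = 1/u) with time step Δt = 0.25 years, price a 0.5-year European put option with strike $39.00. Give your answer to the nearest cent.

CRR parameters: u = e^(σ√Δt) = e^(0.15·√0.25) = 1.0779, d = 1/u = 0.9277
Per-period rate: rΔt = 0.06·0.25 = 0.015, so R = e^0.015 = 1.0151
Risk-neutral probability p = (e^0.015 − 0.9277)/(1.0779 − 0.9277) = 0.0874/0.1501 = 0.5819
Terminal stock prices: S_uu = 40.66, S_ud = 35, S_dd = 30.12
Terminal payoffs (K − S): max(-1.664, 0) = 0, max(4, 0) = 4, max(8.875, 0) = 8.875
Node u (S = 37.73): V_u = e^(−0.015)·[0.5819·0.0000 + 0.4181·4.0000] = 1.6474
Node d (S = 32.47): V_d = e^(−0.015)·[0.5819·4.0000 + 0.4181·8.8752] = 5.9483
Node 0 (S = 35): V_0 = e^(−0.015)·[0.5819·1.6474 + 0.4181·5.9483] = 3.3943

$3.39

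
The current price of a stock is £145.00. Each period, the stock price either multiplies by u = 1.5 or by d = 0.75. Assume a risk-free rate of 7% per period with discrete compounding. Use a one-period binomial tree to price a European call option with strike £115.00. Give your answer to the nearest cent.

£40.87

Risk-neutral probability p = (1 + 0.07 − 0.75)/(1.5 − 0.75) = 0.3200/0.7500 = 0.4267
Terminal stock prices: S_u = 217.5, S_d = 108.8
Terminal payoffs (S − K): max(102.5, 0) = 102.5, max(-6.25, 0) = 0
Node 0 (S = 145): V_0 = 1/1.07·[0.4267·102.5000 + 0.5733·0.0000] = 40.8723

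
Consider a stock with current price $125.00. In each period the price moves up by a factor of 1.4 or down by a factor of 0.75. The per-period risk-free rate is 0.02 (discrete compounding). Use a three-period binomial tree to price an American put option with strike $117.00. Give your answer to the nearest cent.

$20.30

Risk-neutral probability p = (1 + 0.02 − 0.75)/(1.4 − 0.75) = 0.2700/0.6500 = 0.4154
Terminal stock prices: S_uuu = 343, S_uud = 183.7, S_udd = 98.44, S_ddd = 52.73
Terminal payoffs (K − S): max(-226, 0) = 0, max(-66.75, 0) = 0, max(18.56, 0) = 18.56, max(64.27, 0) = 64.27
Node uu (S = 245): continuation = 1/1.02·[0.4154·0.0000 + 0.5846·0.0000] = 0.0000; exercise value = 0.0000 ≤ continuation, so V_uu = 0.0000
Node ud (S = 131.2): continuation = 1/1.02·[0.4154·0.0000 + 0.5846·18.5625] = 10.6391; exercise value = 0.0000 ≤ continuation, so V_ud = 10.6391
Node dd (S = 70.31): continuation = 1/1.02·[0.4154·18.5625 + 0.5846·64.2656] = 44.3934; exercise value = 46.6875 > continuation, so V_dd = 46.6875 (exercise)
Node u (S = 175): continuation = 1/1.02·[0.4154·0.0000 + 0.5846·10.6391] = 6.0978; exercise value = 0.0000 ≤ continuation, so V_u = 6.0978
Node d (S = 93.75): continuation = 1/1.02·[0.4154·10.6391 + 0.5846·46.6875] = 31.0917; exercise value = 23.2500 ≤ continuation, so V_d = 31.0917
Node 0 (S = 125): continuation = 1/1.02·[0.4154·6.0978 + 0.5846·31.0917] = 20.3036; exercise value = 0.0000 ≤ continuation, so V_0 = 20.3036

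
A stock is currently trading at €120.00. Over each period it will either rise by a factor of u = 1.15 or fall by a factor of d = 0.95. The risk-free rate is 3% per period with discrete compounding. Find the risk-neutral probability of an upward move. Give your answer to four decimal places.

Risk-neutral probability p = (1 + 0.03 − 0.95)/(1.15 − 0.95) = 0.0800/0.2000 = 0.4000

p = 0.4000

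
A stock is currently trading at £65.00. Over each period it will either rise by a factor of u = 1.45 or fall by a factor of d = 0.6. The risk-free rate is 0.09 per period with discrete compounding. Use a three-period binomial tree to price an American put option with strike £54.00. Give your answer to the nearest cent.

Risk-neutral probability p = (1 + 0.09 − 0.6)/(1.45 − 0.6) = 0.4900/0.8500 = 0.5765
Terminal stock prices: S_uuu = 198.2, S_uud = 82, S_udd = 33.93, S_ddd = 14.04
Terminal payoffs (K − S): max(-144.2, 0) = 0, max(-28, 0) = 0, max(20.07, 0) = 20.07, max(39.96, 0) = 39.96
Node uu (S = 136.7): continuation = 1/1.09·[0.5765·0.0000 + 0.4235·0.0000] = 0.0000; exercise value = 0.0000 ≤ continuation, so V_uu = 0.0000
Node ud (S = 56.55): continuation = 1/1.09·[0.5765·0.0000 + 0.4235·20.0700] = 7.7984; exercise value = 0.0000 ≤ continuation, so V_ud = 7.7984
Node dd (S = 23.4): continuation = 1/1.09·[0.5765·20.0700 + 0.4235·39.9600] = 26.1413; exercise value = 30.6000 > continuation, so V_dd = 30.6000 (exercise)
Node u (S = 94.25): continuation = 1/1.09·[0.5765·0.0000 + 0.4235·7.7984] = 3.0301; exercise value = 0.0000 ≤ continuation, so V_u = 3.0301
Node d (S = 39): continuation = 1/1.09·[0.5765·7.7984 + 0.4235·30.6000] = 16.0143; exercise value = 15.0000 ≤ continuation, so V_d = 16.0143
Node 0 (S = 65): continuation = 1/1.09·[0.5765·3.0301 + 0.4235·16.0143] = 7.8250; exercise value = 0.0000 ≤ continuation, so V_0 = 7.8250

£7.83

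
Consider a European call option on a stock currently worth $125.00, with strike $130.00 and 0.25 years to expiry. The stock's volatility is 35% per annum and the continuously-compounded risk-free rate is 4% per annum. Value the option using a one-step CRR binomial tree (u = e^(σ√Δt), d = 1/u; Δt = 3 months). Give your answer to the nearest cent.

$9.08

CRR parameters: u = e^(σ√Δt) = e^(0.35·√0.25) = 1.1912, d = 1/u = 0.8395
Per-period rate: rΔt = 0.04·0.25 = 0.01, so R = e^0.01 = 1.0101
Risk-neutral probability p = (e^0.01 − 0.8395)/(1.1912 − 0.8395) = 0.1706/0.3518 = 0.4849
Terminal stock prices: S_u = 148.9, S_d = 104.9
Terminal payoffs (S − K): max(18.91, 0) = 18.91, max(-25.07, 0) = 0
Node 0 (S = 125): V_0 = e^(−0.01)·[0.4849·18.9058 + 0.5151·0.0000] = 9.0768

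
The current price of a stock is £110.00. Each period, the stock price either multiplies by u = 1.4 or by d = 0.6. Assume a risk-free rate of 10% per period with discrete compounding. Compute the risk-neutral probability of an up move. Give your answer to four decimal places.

Risk-neutral probability p = (1 + 0.1 − 0.6)/(1.4 − 0.6) = 0.5000/0.8000 = 0.6250

p = 0.6250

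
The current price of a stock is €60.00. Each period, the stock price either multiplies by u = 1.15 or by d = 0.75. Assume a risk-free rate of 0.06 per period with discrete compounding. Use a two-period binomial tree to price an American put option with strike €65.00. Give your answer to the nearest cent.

€6.30

Risk-neutral probability p = (1 + 0.06 − 0.75)/(1.15 − 0.75) = 0.3100/0.4000 = 0.7750
Terminal stock prices: S_uu = 79.35, S_ud = 51.75, S_dd = 33.75
Terminal payoffs (K − S): max(-14.35, 0) = 0, max(13.25, 0) = 13.25, max(31.25, 0) = 31.25
Node u (S = 69): continuation = 1/1.06·[0.7750·0.0000 + 0.2250·13.2500] = 2.8125; exercise value = 0.0000 ≤ continuation, so V_u = 2.8125
Node d (S = 45): continuation = 1/1.06·[0.7750·13.2500 + 0.2250·31.2500] = 16.3208; exercise value = 20.0000 > continuation, so V_d = 20.0000 (exercise)
Node 0 (S = 60): continuation = 1/1.06·[0.7750·2.8125 + 0.2250·20.0000] = 6.3016; exercise value = 5.0000 ≤ continuation, so V_0 = 6.3016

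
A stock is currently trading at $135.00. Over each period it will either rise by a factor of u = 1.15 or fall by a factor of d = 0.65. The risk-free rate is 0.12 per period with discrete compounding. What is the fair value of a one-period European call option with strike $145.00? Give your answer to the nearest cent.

$8.60

Risk-neutral probability p = (1 + 0.12 − 0.65)/(1.15 − 0.65) = 0.4700/0.5000 = 0.9400
Terminal stock prices: S_u = 155.2, S_d = 87.75
Terminal payoffs (S − K): max(10.25, 0) = 10.25, max(-57.25, 0) = 0
Node 0 (S = 135): V_0 = 1/1.12·[0.9400·10.2500 + 0.0600·0.0000] = 8.6027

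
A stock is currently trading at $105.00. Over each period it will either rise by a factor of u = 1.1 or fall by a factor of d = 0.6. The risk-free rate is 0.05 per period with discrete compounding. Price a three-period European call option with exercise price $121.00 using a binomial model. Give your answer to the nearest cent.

$11.81

Risk-neutral probability p = (1 + 0.05 − 0.6)/(1.1 − 0.6) = 0.4500/0.5000 = 0.9000
Terminal stock prices: S_uuu = 139.8, S_uud = 76.23, S_udd = 41.58, S_ddd = 22.68
Terminal payoffs (S − K): max(18.76, 0) = 18.76, max(-44.77, 0) = 0, max(-79.42, 0) = 0, max(-98.32, 0) = 0
Node uu (S = 127.1): V_uu = 1/1.05·[0.9000·18.7550 + 0.1000·0.0000] = 16.0757
Node ud (S = 69.3): V_ud = 1/1.05·[0.9000·0.0000 + 0.1000·0.0000] = 0.0000
Node dd (S = 37.8): V_dd = 1/1.05·[0.9000·0.0000 + 0.1000·0.0000] = 0.0000
Node u (S = 115.5): V_u = 1/1.05·[0.9000·16.0757 + 0.1000·0.0000] = 13.7792
Node d (S = 63): V_d = 1/1.05·[0.9000·0.0000 + 0.1000·0.0000] = 0.0000
Node 0 (S = 105): V_0 = 1/1.05·[0.9000·13.7792 + 0.1000·0.0000] = 11.8107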